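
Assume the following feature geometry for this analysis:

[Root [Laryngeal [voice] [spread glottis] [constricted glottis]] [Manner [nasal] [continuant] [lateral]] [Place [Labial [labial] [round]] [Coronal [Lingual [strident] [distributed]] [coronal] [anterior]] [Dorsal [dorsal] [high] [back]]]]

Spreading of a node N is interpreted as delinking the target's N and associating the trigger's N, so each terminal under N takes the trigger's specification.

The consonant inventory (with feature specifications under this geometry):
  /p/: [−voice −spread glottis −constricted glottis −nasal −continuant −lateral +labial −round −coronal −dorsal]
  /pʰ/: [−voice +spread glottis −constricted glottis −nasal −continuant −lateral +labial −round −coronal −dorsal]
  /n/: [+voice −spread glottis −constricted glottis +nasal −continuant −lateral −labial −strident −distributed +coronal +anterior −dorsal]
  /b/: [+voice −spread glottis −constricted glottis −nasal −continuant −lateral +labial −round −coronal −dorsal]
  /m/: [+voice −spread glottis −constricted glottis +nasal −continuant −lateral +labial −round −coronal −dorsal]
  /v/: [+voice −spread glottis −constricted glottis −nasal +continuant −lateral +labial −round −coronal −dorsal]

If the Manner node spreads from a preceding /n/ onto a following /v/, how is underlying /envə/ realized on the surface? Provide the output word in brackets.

[enmə]

The Manner node dominates the terminals [nasal], [continuant], [lateral].
Spreading Manner from /n/ onto /v/ replaces those values with /n/'s: [+nasal], [−continuant], [−lateral]. Features outside Manner ([voice], [spread glottis], [constricted glottis], …) stay as in /v/.
The resulting bundle matches /m/ in the inventory; substituting it for /v/ gives [enmə].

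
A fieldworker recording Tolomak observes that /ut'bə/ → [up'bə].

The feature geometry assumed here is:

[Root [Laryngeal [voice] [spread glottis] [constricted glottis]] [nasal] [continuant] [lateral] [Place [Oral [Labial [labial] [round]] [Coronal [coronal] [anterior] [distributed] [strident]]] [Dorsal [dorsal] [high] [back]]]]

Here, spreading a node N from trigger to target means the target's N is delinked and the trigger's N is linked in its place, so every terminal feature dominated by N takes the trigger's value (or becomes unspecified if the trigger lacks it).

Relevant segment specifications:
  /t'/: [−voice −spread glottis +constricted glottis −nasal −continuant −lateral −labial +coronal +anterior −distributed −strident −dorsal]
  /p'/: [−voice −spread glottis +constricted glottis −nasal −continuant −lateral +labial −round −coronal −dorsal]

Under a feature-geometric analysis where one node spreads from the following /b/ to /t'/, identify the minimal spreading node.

Oral

/t'/ and [p'] differ in [labial], [round], [coronal], [anterior], [distributed], [strident]; every other specified feature is identical.
These terminals are all dominated by Oral, and no proper subconstituent of Oral covers them all; Oral is their lowest common ancestor.
If Oral spreads, every terminal under it takes /b/'s value, producing [p'] as observed.
[constricted glottis], [voice] stay as in /t'/ although /b/ differs there, so no node dominating them spread; among the remaining candidates Oral is the lowest that derives the output.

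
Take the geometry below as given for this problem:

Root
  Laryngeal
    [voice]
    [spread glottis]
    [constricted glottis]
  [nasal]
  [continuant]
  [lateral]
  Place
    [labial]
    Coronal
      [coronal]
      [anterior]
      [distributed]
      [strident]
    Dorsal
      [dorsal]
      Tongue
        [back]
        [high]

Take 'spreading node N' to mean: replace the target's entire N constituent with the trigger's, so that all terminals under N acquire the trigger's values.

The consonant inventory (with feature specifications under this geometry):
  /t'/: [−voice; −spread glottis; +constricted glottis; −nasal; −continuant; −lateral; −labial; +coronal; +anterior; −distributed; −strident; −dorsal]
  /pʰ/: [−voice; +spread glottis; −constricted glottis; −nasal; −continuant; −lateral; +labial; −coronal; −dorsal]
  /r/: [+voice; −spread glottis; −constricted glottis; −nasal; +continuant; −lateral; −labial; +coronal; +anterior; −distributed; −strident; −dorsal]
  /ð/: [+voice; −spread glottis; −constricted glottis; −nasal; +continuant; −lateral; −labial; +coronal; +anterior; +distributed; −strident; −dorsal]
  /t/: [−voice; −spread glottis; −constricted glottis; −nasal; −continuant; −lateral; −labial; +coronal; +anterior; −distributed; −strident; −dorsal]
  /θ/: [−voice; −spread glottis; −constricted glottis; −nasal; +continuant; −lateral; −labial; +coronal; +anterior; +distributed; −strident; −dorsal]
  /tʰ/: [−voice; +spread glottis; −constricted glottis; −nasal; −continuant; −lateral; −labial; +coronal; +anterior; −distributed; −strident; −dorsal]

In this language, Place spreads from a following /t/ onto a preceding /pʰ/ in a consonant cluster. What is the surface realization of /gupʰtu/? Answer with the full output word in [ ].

Place immediately or transitively dominates [labial], [coronal], [anterior], [distributed], [strident], [dorsal], [back], [high].
The target acquires /t/'s values for everything under Place — [−labial], [+coronal], [+anterior], [−distributed], [−strident], [−dorsal] — while keeping its own [voice], [spread glottis], [constricted glottis], ….
The resulting bundle matches /tʰ/ in the inventory; substituting it for /pʰ/ gives [gutʰtu].

[gutʰtu]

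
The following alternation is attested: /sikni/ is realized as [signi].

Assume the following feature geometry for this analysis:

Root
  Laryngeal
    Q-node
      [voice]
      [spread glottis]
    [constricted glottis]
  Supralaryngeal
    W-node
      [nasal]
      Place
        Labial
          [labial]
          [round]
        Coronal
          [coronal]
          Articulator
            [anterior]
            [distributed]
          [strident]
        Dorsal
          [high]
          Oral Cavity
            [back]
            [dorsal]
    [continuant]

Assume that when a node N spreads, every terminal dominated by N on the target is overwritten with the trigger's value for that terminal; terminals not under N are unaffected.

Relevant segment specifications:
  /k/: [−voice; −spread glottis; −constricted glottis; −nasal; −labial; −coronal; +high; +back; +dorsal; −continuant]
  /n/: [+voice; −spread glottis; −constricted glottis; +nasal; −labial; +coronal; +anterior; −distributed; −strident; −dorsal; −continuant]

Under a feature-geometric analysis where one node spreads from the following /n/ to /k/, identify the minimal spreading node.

Feature comparison: [voice] differs between /k/ and [g]; the remaining terminals match.
With a single altered terminal, the smallest constituent that could spread is that terminal — [voice].
[coronal], [dorsal] stay as in /k/ although /n/ differs there, so no node dominating them spread; among the remaining candidates [voice] is the lowest that derives the output.

[voice]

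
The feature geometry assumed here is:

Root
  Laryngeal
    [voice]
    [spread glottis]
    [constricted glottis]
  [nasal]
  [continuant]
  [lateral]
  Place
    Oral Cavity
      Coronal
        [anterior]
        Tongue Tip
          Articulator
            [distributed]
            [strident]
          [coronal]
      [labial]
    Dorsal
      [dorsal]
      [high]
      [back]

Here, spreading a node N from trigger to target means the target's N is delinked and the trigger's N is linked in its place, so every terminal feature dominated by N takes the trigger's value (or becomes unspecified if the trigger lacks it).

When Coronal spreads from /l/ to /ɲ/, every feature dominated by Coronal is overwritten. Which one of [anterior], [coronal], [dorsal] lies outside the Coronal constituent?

[dorsal]

The terminals dominated by Coronal are [anterior], [distributed], [strident], [coronal].
Of the listed options, [anterior], [coronal] are among these and would be overwritten by spreading Coronal.
But [dorsal] is a dependent of Dorsal, outside Coronal; it is therefore untouched by the spreading.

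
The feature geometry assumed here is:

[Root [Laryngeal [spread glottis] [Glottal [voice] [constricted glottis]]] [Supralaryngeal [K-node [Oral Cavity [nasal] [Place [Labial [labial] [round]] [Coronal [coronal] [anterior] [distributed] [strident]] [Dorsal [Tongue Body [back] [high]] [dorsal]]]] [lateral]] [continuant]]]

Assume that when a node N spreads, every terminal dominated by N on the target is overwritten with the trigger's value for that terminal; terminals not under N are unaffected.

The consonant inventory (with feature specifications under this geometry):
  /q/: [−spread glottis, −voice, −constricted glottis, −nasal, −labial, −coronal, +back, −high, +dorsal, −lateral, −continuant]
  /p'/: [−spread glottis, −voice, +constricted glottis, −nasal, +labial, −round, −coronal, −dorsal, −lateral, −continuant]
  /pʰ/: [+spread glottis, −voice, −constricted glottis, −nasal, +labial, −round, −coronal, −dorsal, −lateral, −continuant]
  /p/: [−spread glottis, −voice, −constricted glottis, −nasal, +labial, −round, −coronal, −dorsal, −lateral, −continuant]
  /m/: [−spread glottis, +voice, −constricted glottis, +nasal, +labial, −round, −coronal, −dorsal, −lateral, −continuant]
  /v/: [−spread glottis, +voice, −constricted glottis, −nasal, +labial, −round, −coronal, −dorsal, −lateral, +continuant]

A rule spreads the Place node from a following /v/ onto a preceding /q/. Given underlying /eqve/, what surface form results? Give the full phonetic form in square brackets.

The Place node dominates the terminals [labial], [round], [coronal], [anterior], [distributed], [strident], [back], [high], [dorsal].
Spreading Place from /v/ onto /q/ replaces those values with /v/'s: [+labial], [−round], [−coronal], [−dorsal]. Features outside Place ([spread glottis], [voice], [constricted glottis], …) stay as in /q/.
Among the inventory, only /p/ has exactly this specification, giving the surface form [epve].

[epve]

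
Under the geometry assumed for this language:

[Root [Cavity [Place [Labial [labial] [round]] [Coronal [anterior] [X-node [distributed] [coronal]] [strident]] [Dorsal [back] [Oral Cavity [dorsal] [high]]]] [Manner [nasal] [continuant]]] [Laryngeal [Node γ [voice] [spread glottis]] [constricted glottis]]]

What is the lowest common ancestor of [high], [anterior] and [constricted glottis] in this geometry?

Root

[high]: Root → Cavity → Place → Dorsal → Oral Cavity → [high].
[anterior]: Root → Cavity → Place → Coronal → [anterior].
[constricted glottis]: Root → Laryngeal → [constricted glottis].
The lowest node appearing on every path is Root; each proper daughter of Root fails to dominate at least one of the listed features.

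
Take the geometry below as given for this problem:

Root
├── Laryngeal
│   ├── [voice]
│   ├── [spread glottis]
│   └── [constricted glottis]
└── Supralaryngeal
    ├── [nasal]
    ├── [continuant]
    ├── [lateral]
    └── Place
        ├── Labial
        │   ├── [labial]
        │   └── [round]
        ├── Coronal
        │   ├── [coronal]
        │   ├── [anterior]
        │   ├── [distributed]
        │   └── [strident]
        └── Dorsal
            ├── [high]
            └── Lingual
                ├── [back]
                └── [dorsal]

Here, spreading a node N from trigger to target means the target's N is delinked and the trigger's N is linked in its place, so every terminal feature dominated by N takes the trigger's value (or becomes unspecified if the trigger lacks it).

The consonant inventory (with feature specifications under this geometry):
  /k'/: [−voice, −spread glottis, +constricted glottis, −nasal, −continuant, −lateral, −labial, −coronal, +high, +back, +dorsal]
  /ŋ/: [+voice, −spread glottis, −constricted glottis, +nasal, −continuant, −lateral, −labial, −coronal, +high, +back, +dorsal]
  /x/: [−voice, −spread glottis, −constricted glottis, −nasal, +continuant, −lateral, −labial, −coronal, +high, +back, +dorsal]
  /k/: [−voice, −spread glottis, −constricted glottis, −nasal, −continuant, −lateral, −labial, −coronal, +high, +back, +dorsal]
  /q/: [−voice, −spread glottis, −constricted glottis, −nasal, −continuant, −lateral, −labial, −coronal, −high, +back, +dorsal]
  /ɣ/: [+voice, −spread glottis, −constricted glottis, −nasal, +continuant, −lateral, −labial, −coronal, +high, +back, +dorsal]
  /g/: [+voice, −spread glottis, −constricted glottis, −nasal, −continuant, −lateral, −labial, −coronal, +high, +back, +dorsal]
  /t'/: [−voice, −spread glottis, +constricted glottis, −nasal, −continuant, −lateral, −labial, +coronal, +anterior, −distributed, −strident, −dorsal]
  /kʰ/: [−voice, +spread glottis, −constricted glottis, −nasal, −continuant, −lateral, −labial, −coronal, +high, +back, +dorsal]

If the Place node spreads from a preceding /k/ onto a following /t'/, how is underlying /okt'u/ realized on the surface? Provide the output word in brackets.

[okk'u]

Terminals under Place in this geometry: [labial], [round], [coronal], [anterior], [distributed], [strident], [high], [back], [dorsal].
Spreading Place from /k/ onto /t'/ replaces those values with /k/'s: [−labial], [−coronal], [+high], [+back], [+dorsal]. Features outside Place ([voice], [spread glottis], [constricted glottis], …) stay as in /t'/.
The resulting bundle matches /k'/ in the inventory; substituting it for /t'/ gives [okk'u].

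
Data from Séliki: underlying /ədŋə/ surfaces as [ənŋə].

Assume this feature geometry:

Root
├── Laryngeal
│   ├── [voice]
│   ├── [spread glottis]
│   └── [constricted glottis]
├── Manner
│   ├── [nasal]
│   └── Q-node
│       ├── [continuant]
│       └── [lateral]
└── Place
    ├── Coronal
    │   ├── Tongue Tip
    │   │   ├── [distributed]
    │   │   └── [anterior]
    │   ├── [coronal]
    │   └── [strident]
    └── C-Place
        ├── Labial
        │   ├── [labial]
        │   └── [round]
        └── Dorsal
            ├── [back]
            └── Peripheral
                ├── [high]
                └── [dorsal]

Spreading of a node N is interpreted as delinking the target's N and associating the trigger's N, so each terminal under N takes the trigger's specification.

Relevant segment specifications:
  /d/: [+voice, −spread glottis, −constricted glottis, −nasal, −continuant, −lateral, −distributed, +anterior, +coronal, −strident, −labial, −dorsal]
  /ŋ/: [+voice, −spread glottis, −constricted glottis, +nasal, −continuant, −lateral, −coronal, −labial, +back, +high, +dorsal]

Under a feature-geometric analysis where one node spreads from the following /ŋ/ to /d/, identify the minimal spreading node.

/d/ and [n] differ in [nasal]; every other specified feature is identical.
Only a single terminal changes, and /ŋ/ supplies the new value, so [nasal] itself is the minimal spreading constituent.
Features on which the two segments disagree outside [nasal], such as [dorsal], [coronal], are unchanged — nothing dominating them spread, and [nasal] is the minimal sufficient constituent.

[nasal]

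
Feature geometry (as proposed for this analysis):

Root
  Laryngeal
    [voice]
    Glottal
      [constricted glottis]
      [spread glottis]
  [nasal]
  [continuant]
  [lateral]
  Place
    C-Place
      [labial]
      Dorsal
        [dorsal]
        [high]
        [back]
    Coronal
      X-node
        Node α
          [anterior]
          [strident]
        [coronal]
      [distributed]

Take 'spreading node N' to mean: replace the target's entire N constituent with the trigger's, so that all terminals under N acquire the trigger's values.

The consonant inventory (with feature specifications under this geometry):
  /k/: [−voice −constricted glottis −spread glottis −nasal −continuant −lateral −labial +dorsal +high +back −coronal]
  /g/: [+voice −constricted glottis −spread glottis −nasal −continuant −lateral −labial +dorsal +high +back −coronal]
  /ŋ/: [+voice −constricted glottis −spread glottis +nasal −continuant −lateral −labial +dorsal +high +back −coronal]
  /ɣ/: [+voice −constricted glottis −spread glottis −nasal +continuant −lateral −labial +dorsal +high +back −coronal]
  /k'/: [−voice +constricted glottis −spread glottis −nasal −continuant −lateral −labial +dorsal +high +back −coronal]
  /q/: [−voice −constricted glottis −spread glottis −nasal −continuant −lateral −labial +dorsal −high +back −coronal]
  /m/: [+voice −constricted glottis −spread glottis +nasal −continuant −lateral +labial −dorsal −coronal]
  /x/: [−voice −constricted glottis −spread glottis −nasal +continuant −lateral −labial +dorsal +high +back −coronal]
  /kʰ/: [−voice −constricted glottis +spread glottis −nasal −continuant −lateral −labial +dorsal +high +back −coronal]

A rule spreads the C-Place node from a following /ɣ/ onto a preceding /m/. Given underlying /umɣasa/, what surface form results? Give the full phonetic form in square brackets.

[uŋɣasa]

Terminals under C-Place in this geometry: [labial], [dorsal], [high], [back].
After delinking /m/'s C-Place and linking /ɣ/'s, the affected terminals become [−labial], [+dorsal], [+high], [+back]; [voice], [constricted glottis], [spread glottis], … (outside C-Place) are retained from /m/.
The resulting bundle matches /ŋ/ in the inventory; substituting it for /m/ gives [uŋɣasa].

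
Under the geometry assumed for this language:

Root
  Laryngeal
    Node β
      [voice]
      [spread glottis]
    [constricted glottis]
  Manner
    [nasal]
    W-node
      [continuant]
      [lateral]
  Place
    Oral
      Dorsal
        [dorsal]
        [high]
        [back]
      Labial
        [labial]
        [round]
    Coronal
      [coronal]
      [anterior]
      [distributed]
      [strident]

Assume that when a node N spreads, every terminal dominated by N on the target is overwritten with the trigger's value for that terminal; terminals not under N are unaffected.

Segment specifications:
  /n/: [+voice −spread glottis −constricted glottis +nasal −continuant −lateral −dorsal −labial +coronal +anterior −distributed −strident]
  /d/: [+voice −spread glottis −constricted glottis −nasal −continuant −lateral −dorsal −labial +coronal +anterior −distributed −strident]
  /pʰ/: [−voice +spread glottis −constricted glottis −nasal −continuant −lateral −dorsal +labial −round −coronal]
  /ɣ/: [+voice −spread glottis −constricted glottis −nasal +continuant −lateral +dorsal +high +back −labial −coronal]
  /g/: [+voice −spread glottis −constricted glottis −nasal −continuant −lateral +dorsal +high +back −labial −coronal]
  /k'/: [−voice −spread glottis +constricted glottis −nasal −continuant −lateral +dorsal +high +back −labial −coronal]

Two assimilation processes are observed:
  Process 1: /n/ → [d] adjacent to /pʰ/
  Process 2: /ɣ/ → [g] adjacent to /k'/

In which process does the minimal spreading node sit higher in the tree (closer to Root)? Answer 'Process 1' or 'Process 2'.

Process 1 alters [nasal]; the lowest dominating node is [nasal] (depth 2 from Root).
Process 2 alters [continuant]; the lowest dominating node is [continuant] (depth 3 from Root).
[nasal] is closer to Root than [continuant], so Process 1 spreads the higher node.

Process 1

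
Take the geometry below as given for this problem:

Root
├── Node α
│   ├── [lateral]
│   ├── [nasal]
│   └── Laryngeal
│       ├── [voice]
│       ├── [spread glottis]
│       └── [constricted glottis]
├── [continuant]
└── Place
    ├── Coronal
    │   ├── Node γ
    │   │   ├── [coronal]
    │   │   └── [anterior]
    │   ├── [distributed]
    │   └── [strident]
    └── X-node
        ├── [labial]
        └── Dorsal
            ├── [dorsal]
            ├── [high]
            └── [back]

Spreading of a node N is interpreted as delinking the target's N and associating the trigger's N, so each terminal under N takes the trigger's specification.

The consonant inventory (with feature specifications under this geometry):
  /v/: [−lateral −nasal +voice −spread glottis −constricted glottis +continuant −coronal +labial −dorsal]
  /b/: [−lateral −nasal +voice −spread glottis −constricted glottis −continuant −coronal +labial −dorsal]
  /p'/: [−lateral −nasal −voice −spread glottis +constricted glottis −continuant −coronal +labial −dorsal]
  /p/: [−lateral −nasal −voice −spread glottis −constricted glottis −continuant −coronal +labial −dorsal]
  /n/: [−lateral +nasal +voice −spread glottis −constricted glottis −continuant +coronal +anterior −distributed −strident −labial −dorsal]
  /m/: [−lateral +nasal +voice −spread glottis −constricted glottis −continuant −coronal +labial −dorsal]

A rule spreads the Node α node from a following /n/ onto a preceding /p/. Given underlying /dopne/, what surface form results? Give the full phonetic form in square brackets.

The Node α node dominates the terminals [lateral], [nasal], [voice], [spread glottis], [constricted glottis].
After delinking /p/'s Node α and linking /n/'s, the affected terminals become [−lateral], [+nasal], [+voice], [−spread glottis], [−constricted glottis]; [continuant], [coronal], [labial], … (outside Node α) are retained from /p/.
Among the inventory, only /m/ has exactly this specification, giving the surface form [domne].

[domne]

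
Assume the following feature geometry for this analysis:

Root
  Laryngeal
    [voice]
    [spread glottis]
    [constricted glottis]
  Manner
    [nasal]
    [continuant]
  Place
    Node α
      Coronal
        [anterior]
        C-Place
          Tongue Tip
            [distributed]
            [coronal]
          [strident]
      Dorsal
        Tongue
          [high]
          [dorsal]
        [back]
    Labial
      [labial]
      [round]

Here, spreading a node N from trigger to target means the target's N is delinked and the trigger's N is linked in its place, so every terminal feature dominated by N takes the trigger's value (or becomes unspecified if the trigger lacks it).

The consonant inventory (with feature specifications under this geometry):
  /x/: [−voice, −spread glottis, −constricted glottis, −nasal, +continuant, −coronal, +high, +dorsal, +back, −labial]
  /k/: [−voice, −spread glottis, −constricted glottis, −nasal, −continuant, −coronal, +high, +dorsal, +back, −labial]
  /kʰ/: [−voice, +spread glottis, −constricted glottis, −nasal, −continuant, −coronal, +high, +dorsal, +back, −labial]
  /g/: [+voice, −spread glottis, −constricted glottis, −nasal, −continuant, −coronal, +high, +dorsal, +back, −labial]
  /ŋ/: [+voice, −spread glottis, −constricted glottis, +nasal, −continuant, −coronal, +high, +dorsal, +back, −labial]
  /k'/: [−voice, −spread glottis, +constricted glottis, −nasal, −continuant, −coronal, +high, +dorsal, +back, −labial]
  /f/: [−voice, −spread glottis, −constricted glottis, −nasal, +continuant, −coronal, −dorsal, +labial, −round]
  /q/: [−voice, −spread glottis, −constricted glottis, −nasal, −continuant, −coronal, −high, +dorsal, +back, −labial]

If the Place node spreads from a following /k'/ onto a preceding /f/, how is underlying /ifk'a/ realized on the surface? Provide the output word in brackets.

The Place node dominates the terminals [anterior], [distributed], [coronal], [strident], [high], [dorsal], [back], [labial], [round].
After delinking /f/'s Place and linking /k'/'s, the affected terminals become [−coronal], [+high], [+dorsal], [+back], [−labial]; [voice], [spread glottis], [constricted glottis], … (outside Place) are retained from /f/.
Among the inventory, only /x/ has exactly this specification, giving the surface form [ixk'a].

[ixk'a]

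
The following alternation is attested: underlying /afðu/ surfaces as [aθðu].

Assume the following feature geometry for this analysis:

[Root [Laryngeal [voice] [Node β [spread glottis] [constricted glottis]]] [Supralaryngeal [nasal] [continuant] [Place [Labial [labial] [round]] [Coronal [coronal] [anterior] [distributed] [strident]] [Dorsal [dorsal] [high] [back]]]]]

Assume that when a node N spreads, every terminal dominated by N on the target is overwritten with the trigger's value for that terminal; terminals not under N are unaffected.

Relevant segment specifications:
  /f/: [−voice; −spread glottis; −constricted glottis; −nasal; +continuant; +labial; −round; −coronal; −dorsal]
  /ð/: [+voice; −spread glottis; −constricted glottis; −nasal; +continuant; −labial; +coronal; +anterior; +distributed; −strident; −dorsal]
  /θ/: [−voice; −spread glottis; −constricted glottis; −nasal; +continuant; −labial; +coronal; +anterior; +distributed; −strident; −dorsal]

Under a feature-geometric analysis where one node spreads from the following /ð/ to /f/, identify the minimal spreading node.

Place

Comparing /f/ with its surface form [θ], the features that change are [labial], [round], [coronal], [anterior], [distributed], [strident].
The smallest constituent containing every changed terminal is Place — each of its daughters lacks at least one of the affected features.
If Place spreads, every terminal under it takes /ð/'s value, producing [θ] as observed.
[voice], a feature on which the two segments disagree outside Place, is unchanged — nothing dominating it spread, and Place is the minimal sufficient constituent.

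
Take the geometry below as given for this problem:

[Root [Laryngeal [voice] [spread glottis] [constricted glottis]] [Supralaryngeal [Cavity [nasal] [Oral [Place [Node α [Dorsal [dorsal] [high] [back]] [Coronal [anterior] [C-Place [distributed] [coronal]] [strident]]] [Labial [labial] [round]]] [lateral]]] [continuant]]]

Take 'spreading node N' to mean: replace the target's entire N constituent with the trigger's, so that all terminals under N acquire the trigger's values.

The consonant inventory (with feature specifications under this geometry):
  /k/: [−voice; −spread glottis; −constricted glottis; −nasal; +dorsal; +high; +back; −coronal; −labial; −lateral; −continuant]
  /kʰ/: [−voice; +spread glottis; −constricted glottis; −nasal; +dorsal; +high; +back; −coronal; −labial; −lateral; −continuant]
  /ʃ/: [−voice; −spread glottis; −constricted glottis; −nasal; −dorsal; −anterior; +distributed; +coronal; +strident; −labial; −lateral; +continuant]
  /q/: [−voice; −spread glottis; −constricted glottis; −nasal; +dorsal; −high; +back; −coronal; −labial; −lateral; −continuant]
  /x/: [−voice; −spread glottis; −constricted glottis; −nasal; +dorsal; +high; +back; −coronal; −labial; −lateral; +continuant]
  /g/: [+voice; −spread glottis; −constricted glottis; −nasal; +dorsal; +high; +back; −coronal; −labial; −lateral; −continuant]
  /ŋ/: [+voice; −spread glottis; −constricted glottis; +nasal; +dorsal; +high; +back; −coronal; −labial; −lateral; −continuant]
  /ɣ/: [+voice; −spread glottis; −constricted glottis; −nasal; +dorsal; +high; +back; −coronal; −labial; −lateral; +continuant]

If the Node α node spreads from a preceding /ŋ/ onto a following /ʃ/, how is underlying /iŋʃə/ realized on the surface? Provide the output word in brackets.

Terminals under Node α in this geometry: [dorsal], [high], [back], [anterior], [distributed], [coronal], [strident].
Spreading Node α from /ŋ/ onto /ʃ/ replaces those values with /ŋ/'s: [+dorsal], [+high], [+back], [−coronal]. Features outside Node α ([voice], [spread glottis], [constricted glottis], …) stay as in /ʃ/.
This feature bundle is that of [x], so /iŋʃə/ surfaces as [iŋxə].

[iŋxə]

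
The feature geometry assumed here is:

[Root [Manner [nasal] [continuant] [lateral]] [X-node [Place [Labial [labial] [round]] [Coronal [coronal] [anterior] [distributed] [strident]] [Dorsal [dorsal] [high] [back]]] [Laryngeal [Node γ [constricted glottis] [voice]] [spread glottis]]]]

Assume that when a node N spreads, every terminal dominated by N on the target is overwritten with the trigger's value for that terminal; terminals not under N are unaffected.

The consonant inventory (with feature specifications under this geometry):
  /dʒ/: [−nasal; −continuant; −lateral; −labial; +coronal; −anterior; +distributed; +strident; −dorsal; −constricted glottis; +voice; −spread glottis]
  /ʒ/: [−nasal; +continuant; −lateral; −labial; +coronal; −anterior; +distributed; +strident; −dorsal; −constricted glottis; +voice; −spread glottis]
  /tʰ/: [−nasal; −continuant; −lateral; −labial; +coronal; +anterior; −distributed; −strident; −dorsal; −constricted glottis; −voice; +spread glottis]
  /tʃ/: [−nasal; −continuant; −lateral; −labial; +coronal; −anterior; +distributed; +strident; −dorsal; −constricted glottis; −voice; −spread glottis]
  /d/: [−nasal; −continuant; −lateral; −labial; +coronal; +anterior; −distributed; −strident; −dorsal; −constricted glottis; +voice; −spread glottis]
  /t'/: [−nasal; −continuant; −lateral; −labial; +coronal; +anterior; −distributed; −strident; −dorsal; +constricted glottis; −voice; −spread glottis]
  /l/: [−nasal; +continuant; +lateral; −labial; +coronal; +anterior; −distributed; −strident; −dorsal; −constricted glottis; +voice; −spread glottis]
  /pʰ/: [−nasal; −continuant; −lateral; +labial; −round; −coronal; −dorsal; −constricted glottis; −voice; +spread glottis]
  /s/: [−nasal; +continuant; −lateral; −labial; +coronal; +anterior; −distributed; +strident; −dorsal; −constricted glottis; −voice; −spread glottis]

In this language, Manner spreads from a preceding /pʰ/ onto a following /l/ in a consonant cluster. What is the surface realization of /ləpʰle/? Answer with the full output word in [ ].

Manner immediately or transitively dominates [nasal], [continuant], [lateral].
Spreading Manner from /pʰ/ onto /l/ replaces those values with /pʰ/'s: [−nasal], [−continuant], [−lateral]. Features outside Manner ([labial], [coronal], [anterior], …) stay as in /l/.
The resulting bundle matches /d/ in the inventory; substituting it for /l/ gives [ləpʰde].

[ləpʰde]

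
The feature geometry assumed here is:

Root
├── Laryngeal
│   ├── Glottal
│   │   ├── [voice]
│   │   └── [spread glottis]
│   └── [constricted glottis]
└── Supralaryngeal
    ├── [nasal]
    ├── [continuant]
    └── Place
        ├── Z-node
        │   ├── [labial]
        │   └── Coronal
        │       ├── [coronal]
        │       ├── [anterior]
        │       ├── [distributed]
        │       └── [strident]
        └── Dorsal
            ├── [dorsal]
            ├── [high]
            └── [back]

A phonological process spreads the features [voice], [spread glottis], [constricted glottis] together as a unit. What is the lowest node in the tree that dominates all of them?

Laryngeal

[voice] lies under Glottal (below Laryngeal).
[spread glottis]: Root / Laryngeal / Glottal / [spread glottis].
[constricted glottis]: Root / Laryngeal / [constricted glottis].
Laryngeal is the lowest common ancestor — every listed feature sits under it, and no single subconstituent of Laryngeal covers them all.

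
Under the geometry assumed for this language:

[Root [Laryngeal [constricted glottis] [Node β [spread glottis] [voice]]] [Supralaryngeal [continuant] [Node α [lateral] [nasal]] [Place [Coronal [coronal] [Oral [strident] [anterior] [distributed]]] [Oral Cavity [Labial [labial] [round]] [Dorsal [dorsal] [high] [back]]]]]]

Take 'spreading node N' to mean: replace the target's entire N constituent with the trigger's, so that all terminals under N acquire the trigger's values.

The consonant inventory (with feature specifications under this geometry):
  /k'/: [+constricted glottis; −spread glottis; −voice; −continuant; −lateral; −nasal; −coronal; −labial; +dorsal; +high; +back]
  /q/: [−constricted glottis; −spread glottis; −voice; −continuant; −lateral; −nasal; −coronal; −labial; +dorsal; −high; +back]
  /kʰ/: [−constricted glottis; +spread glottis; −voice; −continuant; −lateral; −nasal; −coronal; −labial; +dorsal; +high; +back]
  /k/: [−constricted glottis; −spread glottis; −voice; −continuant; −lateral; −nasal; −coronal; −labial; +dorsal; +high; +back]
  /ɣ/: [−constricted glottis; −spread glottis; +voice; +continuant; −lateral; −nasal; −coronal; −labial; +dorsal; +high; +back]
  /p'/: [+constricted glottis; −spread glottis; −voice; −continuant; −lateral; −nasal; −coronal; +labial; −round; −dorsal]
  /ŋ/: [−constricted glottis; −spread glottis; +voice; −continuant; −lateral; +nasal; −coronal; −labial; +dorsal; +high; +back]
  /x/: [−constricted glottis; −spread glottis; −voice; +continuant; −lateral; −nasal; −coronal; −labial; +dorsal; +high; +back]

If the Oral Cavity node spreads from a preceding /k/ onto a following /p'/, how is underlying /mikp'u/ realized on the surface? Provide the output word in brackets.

[mikk'u]

Terminals under Oral Cavity in this geometry: [labial], [round], [dorsal], [high], [back].
Spreading Oral Cavity from /k/ onto /p'/ replaces those values with /k/'s: [−labial], [+dorsal], [+high], [+back]. Features outside Oral Cavity ([constricted glottis], [spread glottis], [voice], …) stay as in /p'/.
The resulting bundle matches /k'/ in the inventory; substituting it for /p'/ gives [mikk'u].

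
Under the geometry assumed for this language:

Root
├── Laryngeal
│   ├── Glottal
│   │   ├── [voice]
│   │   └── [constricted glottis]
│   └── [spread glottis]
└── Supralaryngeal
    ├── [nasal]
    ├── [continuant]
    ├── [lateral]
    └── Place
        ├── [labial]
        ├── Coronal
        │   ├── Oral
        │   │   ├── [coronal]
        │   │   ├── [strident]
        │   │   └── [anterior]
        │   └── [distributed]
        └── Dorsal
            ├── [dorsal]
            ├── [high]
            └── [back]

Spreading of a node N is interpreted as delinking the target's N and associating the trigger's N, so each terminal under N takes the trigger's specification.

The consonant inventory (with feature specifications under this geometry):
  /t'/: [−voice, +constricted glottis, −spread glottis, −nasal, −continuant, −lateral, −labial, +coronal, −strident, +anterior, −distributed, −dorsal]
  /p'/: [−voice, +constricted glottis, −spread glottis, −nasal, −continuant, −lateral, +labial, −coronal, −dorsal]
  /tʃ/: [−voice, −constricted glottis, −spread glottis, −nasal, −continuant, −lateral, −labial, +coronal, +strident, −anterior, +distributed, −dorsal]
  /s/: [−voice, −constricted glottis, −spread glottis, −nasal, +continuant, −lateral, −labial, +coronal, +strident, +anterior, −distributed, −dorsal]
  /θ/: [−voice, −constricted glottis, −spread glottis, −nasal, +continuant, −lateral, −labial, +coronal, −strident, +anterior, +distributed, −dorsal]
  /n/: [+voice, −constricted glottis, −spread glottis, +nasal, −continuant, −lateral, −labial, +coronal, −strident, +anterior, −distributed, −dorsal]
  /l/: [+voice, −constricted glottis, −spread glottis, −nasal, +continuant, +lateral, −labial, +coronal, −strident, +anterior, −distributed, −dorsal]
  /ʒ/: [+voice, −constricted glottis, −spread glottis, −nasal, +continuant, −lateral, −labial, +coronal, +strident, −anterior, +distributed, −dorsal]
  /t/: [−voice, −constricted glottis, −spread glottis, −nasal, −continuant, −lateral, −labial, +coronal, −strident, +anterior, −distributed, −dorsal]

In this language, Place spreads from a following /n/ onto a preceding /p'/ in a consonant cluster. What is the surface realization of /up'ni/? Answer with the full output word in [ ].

[ut'ni]

Place immediately or transitively dominates [labial], [coronal], [strident], [anterior], [distributed], [dorsal], [high], [back].
The target acquires /n/'s values for everything under Place — [−labial], [+coronal], [−strident], [+anterior], [−distributed], [−dorsal] — while keeping its own [voice], [constricted glottis], [spread glottis], ….
Among the inventory, only /t'/ has exactly this specification, giving the surface form [ut'ni].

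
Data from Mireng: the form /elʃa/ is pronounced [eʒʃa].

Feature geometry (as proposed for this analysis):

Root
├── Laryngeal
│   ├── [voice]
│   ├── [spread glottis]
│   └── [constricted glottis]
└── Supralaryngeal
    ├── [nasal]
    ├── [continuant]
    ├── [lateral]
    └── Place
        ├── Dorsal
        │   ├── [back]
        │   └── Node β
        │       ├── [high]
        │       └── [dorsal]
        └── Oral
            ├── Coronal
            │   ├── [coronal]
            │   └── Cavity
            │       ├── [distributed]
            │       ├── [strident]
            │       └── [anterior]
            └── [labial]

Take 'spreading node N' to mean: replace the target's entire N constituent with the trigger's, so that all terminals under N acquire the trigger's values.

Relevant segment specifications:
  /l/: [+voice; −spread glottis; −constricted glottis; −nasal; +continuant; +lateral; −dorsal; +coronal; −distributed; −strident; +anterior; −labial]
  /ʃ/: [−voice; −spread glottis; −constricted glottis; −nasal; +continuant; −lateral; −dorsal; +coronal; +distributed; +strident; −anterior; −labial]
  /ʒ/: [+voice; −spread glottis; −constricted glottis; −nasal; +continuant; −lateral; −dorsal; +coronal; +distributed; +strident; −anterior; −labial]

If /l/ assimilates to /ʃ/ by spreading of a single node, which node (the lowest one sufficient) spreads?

The alternation /l/ → [ʒ] changes [lateral], [anterior], [distributed], [strident] and nothing else.
These terminals are all dominated by Supralaryngeal, and no proper subconstituent of Supralaryngeal covers them all; Supralaryngeal is their lowest common ancestor.
Delinking /l/'s Supralaryngeal and associating /ʃ/'s Supralaryngeal gives precisely the feature bundle of [ʒ].
Had Root spread, [voice] would have taken /ʃ/'s value; it stays as in /l/, confirming the spreading constituent is exactly Supralaryngeal.

Supralaryngeal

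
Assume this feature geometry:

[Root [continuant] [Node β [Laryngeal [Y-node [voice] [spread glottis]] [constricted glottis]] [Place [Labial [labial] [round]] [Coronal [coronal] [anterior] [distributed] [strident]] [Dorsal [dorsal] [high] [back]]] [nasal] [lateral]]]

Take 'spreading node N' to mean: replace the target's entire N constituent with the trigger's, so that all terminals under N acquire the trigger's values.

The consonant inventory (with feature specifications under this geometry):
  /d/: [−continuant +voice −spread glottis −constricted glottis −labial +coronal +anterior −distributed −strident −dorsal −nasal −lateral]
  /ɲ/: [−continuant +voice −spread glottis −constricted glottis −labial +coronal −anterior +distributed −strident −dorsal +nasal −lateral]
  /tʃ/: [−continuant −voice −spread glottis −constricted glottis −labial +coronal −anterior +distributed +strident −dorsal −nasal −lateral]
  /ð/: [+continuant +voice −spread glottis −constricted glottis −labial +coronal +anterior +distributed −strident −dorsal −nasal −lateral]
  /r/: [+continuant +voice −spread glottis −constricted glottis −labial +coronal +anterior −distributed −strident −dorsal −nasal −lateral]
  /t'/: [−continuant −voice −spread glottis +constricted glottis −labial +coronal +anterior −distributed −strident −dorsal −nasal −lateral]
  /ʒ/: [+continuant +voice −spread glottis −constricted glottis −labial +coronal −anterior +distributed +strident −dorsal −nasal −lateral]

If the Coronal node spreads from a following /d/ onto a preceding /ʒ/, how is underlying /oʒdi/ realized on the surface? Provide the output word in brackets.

[ordi]

The Coronal node dominates the terminals [coronal], [anterior], [distributed], [strident].
Spreading Coronal from /d/ onto /ʒ/ replaces those values with /d/'s: [+coronal], [+anterior], [−distributed], [−strident]. Features outside Coronal ([continuant], [voice], [spread glottis], …) stay as in /ʒ/.
This feature bundle is that of [r], so /oʒdi/ surfaces as [ordi].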